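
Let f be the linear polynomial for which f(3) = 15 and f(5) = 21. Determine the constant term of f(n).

Write f(n) = an + b. Substituting each data point gives a linear system:
  3a + b = 15
  5a + b = 21
Solving the system yields a = 3, b = 6.
So f(n) = 3n + 6.
The constant term is 6.

6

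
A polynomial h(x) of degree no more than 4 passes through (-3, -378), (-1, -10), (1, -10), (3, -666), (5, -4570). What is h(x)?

h(x) = -6x^4 - 6x^3 - 4x^2 + 6x

Using the Lagrange interpolation formula with nodes -3, -1, 1, 3, 5:
  L_0(x) = (x + 1)(x - 1)(x - 3)(x - 5) / 384
  L_1(x) = (x + 3)(x - 1)(x - 3)(x - 5) / -96
  L_2(x) = (x + 3)(x + 1)(x - 3)(x - 5) / 64
  L_3(x) = (x + 3)(x + 1)(x - 1)(x - 5) / -96
  L_4(x) = (x + 3)(x + 1)(x - 1)(x - 3) / 384
Then h(x) = -378·L_0(x) - 10·L_1(x) - 10·L_2(x) - 666·L_3(x) - 4570·L_4(x).
Expanding and collecting terms gives h(x) = -6x⁴ - 6x³ - 4x² + 6x.
Check: h(1) = -10. ✓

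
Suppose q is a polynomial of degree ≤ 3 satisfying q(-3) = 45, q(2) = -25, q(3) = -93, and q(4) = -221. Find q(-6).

Write q(x) = ax^3 + bx^2 + cx + d. Substituting each data point gives a linear system:
  -27a + 9b - 3c + d = 45
  8a + 4b + 2c + d = -25
  27a + 9b + 3c + d = -93
  64a + 16b + 4c + d = -221
Solving the system yields a = -3, b = -3, c = 4, d = 3.
So q(x) = -3x³ - 3x² + 4x + 3.
Then q(-6) = 519.

519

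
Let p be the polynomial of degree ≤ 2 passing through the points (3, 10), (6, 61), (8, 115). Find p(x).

p(x) = 2x^2 - x - 5

Write p(x) = ax^2 + bx + c. Substituting each data point gives a linear system:
  9a + 3b + c = 10
  36a + 6b + c = 61
  64a + 8b + c = 115
Solving the system yields a = 2, b = -1, c = -5.
So p(x) = 2x^2 - x - 5.
Check: p(8) = 115. ✓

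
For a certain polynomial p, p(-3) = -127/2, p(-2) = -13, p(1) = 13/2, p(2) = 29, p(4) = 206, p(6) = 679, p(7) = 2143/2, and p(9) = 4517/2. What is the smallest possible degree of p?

Divided differences on the nodes -3, -2, 1, 2, 4, 6, 7, 9:
  order 0: -127/2  -13  13/2  29  206  679  2143/2  4517/2
  order 1: 101/2  13/2  45/2  177/2  473/2  785/2  1187/2
  order 2: -11  4  22  37  52  67
  order 3: 3  3  3  3  3
  order 4: 0  0  0  0
  order 5: 0  0  0
  order 6: 0  0
  order 7: 0
The order-3 divided differences are all 3 (nonzero) and every higher order vanishes, so the data lies on a polynomial of degree exactly 3.

3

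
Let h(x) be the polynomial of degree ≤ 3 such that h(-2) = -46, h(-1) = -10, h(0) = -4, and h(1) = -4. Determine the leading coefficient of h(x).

4

Write h(x) = ax^3 + bx^2 + cx + d. Substituting each data point gives a linear system:
  -8a + 4b - 2c + d = -46
  -a + b - c + d = -10
  d = -4
  a + b + c + d = -4
Solving the system yields a = 4, b = -3, c = -1, d = -4.
So h(x) = 4x^3 - 3x^2 - x - 4.
The leading coefficient is 4.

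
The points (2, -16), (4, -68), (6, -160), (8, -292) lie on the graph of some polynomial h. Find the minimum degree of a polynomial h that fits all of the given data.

Forward differences of the values at s = 2, 4, 6, 8:
  h  : -16  -68  -160  -292
  Δ  : -52  -92  -132
  Δ^2: -40  -40
  Δ^3: 0
The second differences are constant (-40) and nonzero, while all higher differences vanish, so the minimal degree is 2.

2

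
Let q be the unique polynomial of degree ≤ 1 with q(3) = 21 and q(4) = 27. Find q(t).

q(t) = 6t + 3

Using the Lagrange interpolation formula with nodes 3, 4:
  L_0(t) = (t - 4) / -1
  L_1(t) = (t - 3) / 1
Then q(t) = 21·L_0(t) + 27·L_1(t).
Expanding and collecting terms gives q(t) = 6t + 3.
Check: q(3) = 21. ✓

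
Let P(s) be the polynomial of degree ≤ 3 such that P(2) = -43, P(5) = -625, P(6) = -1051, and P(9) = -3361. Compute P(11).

-6001

Using the Lagrange interpolation formula with nodes 2, 5, 6, 9:
  L_0(s) = (s - 5)(s - 6)(s - 9) / -84
  L_1(s) = (s - 2)(s - 6)(s - 9) / 12
  L_2(s) = (s - 2)(s - 5)(s - 9) / -12
  L_3(s) = (s - 2)(s - 5)(s - 6) / 84
Then P(s) = -43·L_0(s) - 625·L_1(s) - 1051·L_2(s) - 3361·L_3(s).
Expanding and collecting terms gives P(s) = -4s^3 - 6s^2 + 4s + 5.
Evaluating at s = 11: P(11) = -6001.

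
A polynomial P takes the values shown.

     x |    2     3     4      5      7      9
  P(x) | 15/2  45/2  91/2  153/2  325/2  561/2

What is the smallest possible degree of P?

2

Divided differences on the nodes 2, 3, 4, 5, 7, 9:
  order 0: 15/2  45/2  91/2  153/2  325/2  561/2
  order 1: 15  23  31  43  59
  order 2: 4  4  4  4
  order 3: 0  0  0
  order 4: 0  0
  order 5: 0
The order-2 divided differences are all 4 (nonzero) and every higher order vanishes, so the data lies on a polynomial of degree exactly 2.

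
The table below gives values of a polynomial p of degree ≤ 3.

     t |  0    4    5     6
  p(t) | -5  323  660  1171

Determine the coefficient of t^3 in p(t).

6

Write p(t) = at^3 + bt^2 + ct + d. Substituting each data point gives a linear system:
  d = -5
  64a + 16b + 4c + d = 323
  125a + 25b + 5c + d = 660
  216a + 36b + 6c + d = 1171
Solving the system yields a = 6, b = -3, c = -2, d = -5.
So p(t) = 6t³ - 3t² - 2t - 5.
The leading coefficient is 6.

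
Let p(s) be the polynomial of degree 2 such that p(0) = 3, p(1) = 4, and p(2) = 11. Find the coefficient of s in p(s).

-2

Write p(s) = as^2 + bs + c. Substituting each data point gives a linear system:
  c = 3
  a + b + c = 4
  4a + 2b + c = 11
Solving the system yields a = 3, b = -2, c = 3.
So p(s) = 3s^2 - 2s + 3.
The coefficient of s is -2.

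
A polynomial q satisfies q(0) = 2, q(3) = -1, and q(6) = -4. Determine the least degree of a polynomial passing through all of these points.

1

Forward differences of the values at t = 0, 3, 6:
  q  : 2  -1  -4
  Δ  : -3  -3
  Δ^2: 0
The first differences are constant (-3) and nonzero, while all higher differences vanish, so the minimal degree is 1.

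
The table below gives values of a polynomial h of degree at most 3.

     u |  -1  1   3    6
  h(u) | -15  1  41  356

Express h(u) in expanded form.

h(u) = 2u^3 - 3u^2 + 6u - 4

Using the Lagrange interpolation formula with nodes -1, 1, 3, 6:
  L_0(u) = (u - 1)(u - 3)(u - 6) / -56
  L_1(u) = (u + 1)(u - 3)(u - 6) / 20
  L_2(u) = (u + 1)(u - 1)(u - 6) / -24
  L_3(u) = (u + 1)(u - 1)(u - 3) / 105
Then h(u) = -15·L_0(u) + 1·L_1(u) + 41·L_2(u) + 356·L_3(u).
Expanding and collecting terms gives h(u) = 2u³ - 3u² + 6u - 4.
Check: h(-1) = -15. ✓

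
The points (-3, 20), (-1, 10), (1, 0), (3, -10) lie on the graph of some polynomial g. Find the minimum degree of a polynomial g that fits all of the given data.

1

Forward differences of the values at s = -3, -1, 1, 3:
  g  : 20  10  0  -10
  Δ  : -10  -10  -10
  Δ^2: 0  0
  Δ^3: 0
The first differences are constant (-10) and nonzero, while all higher differences vanish, so the minimal degree is 1.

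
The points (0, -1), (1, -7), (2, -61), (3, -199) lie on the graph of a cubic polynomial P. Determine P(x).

P(x) = -6x^3 - 6x^2 + 6x - 1

Using the Lagrange interpolation formula with nodes 0, 1, 2, 3:
  L_0(x) = (x - 1)(x - 2)(x - 3) / -6
  L_1(x) = x(x - 2)(x - 3) / 2
  L_2(x) = x(x - 1)(x - 3) / -2
  L_3(x) = x(x - 1)(x - 2) / 6
Then P(x) = -1·L_0(x) - 7·L_1(x) - 61·L_2(x) - 199·L_3(x).
Expanding and collecting terms gives P(x) = -6x^3 - 6x^2 + 6x - 1.
Check: P(2) = -61. ✓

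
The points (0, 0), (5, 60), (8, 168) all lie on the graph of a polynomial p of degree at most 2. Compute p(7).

Using the Lagrange interpolation formula with nodes 0, 5, 8:
  L_0(t) = (t - 5)(t - 8) / 40
  L_1(t) = t(t - 8) / -15
  L_2(t) = t(t - 5) / 24
Then p(t) = 0·L_0(t) + 60·L_1(t) + 168·L_2(t).
Expanding and collecting terms gives p(t) = 3t^2 - 3t.
Evaluating at t = 7: p(7) = 126.

126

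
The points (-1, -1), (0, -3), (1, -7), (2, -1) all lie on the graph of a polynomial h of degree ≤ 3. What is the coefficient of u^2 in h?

-1

Write h(u) = au^3 + bu^2 + cu + d. Substituting each data point gives a linear system:
  -a + b - c + d = -1
  d = -3
  a + b + c + d = -7
  8a + 4b + 2c + d = -1
Solving the system yields a = 2, b = -1, c = -5, d = -3.
So h(u) = 2u^3 - u^2 - 5u - 3.
The coefficient of u^2 is -1.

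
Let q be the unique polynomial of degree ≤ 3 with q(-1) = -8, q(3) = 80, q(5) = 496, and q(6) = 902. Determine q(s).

Write q(s) = as^3 + bs^2 + cs + d. Substituting each data point gives a linear system:
  -a + b - c + d = -8
  27a + 9b + 3c + d = 80
  125a + 25b + 5c + d = 496
  216a + 36b + 6c + d = 902
Solving the system yields a = 5, b = -4, c = -5, d = -4.
So q(s) = 5s³ - 4s² - 5s - 4.
Check: q(-1) = -8. ✓

q(s) = 5s^3 - 4s^2 - 5s - 4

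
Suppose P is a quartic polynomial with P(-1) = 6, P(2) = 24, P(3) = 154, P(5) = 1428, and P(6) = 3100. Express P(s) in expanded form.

P(s) = 3s^4 - 4s^3 + 2s^2 + s - 2

Write P(s) = as^4 + bs^3 + cs^2 + ds + e. Substituting each data point gives a linear system:
  a - b + c - d + e = 6
  16a + 8b + 4c + 2d + e = 24
  81a + 27b + 9c + 3d + e = 154
  625a + 125b + 25c + 5d + e = 1428
  1296a + 216b + 36c + 6d + e = 3100
Solving the system yields a = 3, b = -4, c = 2, d = 1, e = -2.
So P(s) = 3s⁴ - 4s³ + 2s² + s - 2.
Check: P(5) = 1428. ✓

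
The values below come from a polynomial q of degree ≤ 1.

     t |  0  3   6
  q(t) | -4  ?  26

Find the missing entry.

11

The 2 known points determine the degree-1 polynomial uniquely.
Write q(t) = at + b. Substituting each data point gives a linear system:
  b = -4
  6a + b = 26
Solving the system yields a = 5, b = -4.
So q(t) = 5t - 4.
Then q(3) = 11.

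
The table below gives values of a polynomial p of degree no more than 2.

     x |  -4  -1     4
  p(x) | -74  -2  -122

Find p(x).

p(x) = -6x^2 - 6x - 2

Using the Lagrange interpolation formula with nodes -4, -1, 4:
  L_0(x) = (x + 1)(x - 4) / 24
  L_1(x) = (x + 4)(x - 4) / -15
  L_2(x) = (x + 4)(x + 1) / 40
Then p(x) = -74·L_0(x) - 2·L_1(x) - 122·L_2(x).
Expanding and collecting terms gives p(x) = -6x^2 - 6x - 2.
Check: p(4) = -122. ✓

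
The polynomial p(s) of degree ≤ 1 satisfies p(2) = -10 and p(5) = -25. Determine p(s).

p(s) = -5s

Using the Lagrange interpolation formula with nodes 2, 5:
  L_0(s) = (s - 5) / -3
  L_1(s) = (s - 2) / 3
Then p(s) = -10·L_0(s) - 25·L_1(s).
Expanding and collecting terms gives p(s) = -5s.
Check: p(2) = -10. ✓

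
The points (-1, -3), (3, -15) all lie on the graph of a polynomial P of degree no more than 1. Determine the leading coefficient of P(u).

-3

Write P(u) = au + b. Substituting each data point gives a linear system:
  -a + b = -3
  3a + b = -15
Solving the system yields a = -3, b = -6.
So P(u) = -3u - 6.
The leading coefficient is -3.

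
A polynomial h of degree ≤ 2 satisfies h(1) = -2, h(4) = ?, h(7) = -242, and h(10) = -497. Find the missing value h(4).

-77

On equispaced nodes a degree-2 polynomial has vanishing third forward difference, so
  - h(1) + 3·h(4) - 3·h(7) + h(10) = 0.
Substituting the known values and solving for h(4):
  3·h(4) = -231
  h(4) = -77.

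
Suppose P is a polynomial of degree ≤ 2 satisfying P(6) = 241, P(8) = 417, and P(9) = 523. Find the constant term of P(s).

Write P(s) = as^2 + bs + c. Substituting each data point gives a linear system:
  36a + 6b + c = 241
  64a + 8b + c = 417
  81a + 9b + c = 523
Solving the system yields a = 6, b = 4, c = 1.
So P(s) = 6s^2 + 4s + 1.
The constant term is 1.

1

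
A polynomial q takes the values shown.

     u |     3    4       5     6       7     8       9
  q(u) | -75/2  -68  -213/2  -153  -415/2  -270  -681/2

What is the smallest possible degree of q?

2

Forward differences of the values at u = 3, 4, 5, 6, 7, 8, 9:
  q  : -75/2  -68  -213/2  -153  -415/2  -270  -681/2
  Δ  : -61/2  -77/2  -93/2  -109/2  -125/2  -141/2
  Δ^2: -8  -8  -8  -8  -8
  Δ^3: 0  0  0  0
  Δ^4: 0  0  0
  Δ^5: 0  0
  Δ^6: 0
The second differences are constant (-8) and nonzero, while all higher differences vanish, so the minimal degree is 2.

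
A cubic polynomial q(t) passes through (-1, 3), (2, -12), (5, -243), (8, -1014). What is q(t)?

Using the Lagrange interpolation formula with nodes -1, 2, 5, 8:
  L_0(t) = (t - 2)(t - 5)(t - 8) / -162
  L_1(t) = (t + 1)(t - 5)(t - 8) / 54
  L_2(t) = (t + 1)(t - 2)(t - 8) / -54
  L_3(t) = (t + 1)(t - 2)(t - 5) / 162
Then q(t) = 3·L_0(t) - 12·L_1(t) - 243·L_2(t) - 1014·L_3(t).
Expanding and collecting terms gives q(t) = -2t³ + t + 2.
Check: q(8) = -1014. ✓

q(t) = -2t^3 + t + 2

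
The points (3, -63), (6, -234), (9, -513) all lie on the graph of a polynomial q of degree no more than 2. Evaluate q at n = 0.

Using the Lagrange interpolation formula with nodes 3, 6, 9:
  L_0(n) = (n - 6)(n - 9) / 18
  L_1(n) = (n - 3)(n - 9) / -9
  L_2(n) = (n - 3)(n - 6) / 18
Then q(n) = -63·L_0(n) - 234·L_1(n) - 513·L_2(n).
Expanding and collecting terms gives q(n) = -6n^2 - 3n.
Evaluating at n = 0: q(0) = 0.

0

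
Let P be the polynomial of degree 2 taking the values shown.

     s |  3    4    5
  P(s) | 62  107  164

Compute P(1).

Write P(s) = as^2 + bs + c. Substituting each data point gives a linear system:
  9a + 3b + c = 62
  16a + 4b + c = 107
  25a + 5b + c = 164
Solving the system yields a = 6, b = 3, c = -1.
So P(s) = 6s^2 + 3s - 1.
Then P(1) = 8.

8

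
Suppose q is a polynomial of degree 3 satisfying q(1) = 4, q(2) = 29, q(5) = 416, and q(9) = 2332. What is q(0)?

Using the Lagrange interpolation formula with nodes 1, 2, 5, 9:
  L_0(t) = (t - 2)(t - 5)(t - 9) / -32
  L_1(t) = (t - 1)(t - 5)(t - 9) / 21
  L_2(t) = (t - 1)(t - 2)(t - 9) / -48
  L_3(t) = (t - 1)(t - 2)(t - 5) / 224
Then q(t) = 4·L_0(t) + 29·L_1(t) + 416·L_2(t) + 2332·L_3(t).
Expanding and collecting terms gives q(t) = 3t^3 + 2t^2 - 2t + 1.
Evaluating at t = 0: q(0) = 1.

1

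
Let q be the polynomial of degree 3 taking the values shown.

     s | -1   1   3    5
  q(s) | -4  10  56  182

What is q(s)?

q(s) = s^3 + s^2 + 6s + 2

Write q(s) = as^3 + bs^2 + cs + d. Substituting each data point gives a linear system:
  -a + b - c + d = -4
  a + b + c + d = 10
  27a + 9b + 3c + d = 56
  125a + 25b + 5c + d = 182
Solving the system yields a = 1, b = 1, c = 6, d = 2.
So q(s) = s³ + s² + 6s + 2.
Check: q(5) = 182. ✓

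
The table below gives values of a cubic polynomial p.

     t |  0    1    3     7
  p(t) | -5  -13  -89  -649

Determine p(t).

p(t) = -t^3 - 6t^2 - t - 5

Write p(t) = at^3 + bt^2 + ct + d. Substituting each data point gives a linear system:
  d = -5
  a + b + c + d = -13
  27a + 9b + 3c + d = -89
  343a + 49b + 7c + d = -649
Solving the system yields a = -1, b = -6, c = -1, d = -5.
So p(t) = -t^3 - 6t^2 - t - 5.
Check: p(0) = -5. ✓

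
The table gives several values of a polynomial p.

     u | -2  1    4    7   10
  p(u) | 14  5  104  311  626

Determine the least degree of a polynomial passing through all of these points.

Forward differences of the values at u = -2, 1, 4, 7, 10:
  p  : 14  5  104  311  626
  Δ  : -9  99  207  315
  Δ^2: 108  108  108
  Δ^3: 0  0
  Δ^4: 0
The second differences are constant (108) and nonzero, while all higher differences vanish, so the minimal degree is 2.

2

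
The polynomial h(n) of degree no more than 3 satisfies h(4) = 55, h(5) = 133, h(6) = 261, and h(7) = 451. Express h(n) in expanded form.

Write h(n) = an^3 + bn^2 + cn + d. Substituting each data point gives a linear system:
  64a + 16b + 4c + d = 55
  125a + 25b + 5c + d = 133
  216a + 36b + 6c + d = 261
  343a + 49b + 7c + d = 451
Solving the system yields a = 2, b = -5, c = 1, d = 3.
So h(n) = 2n³ - 5n² + n + 3.
Check: h(5) = 133. ✓

h(n) = 2n^3 - 5n^2 + n + 3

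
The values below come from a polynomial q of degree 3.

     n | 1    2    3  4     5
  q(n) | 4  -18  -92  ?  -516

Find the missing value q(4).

-248

On equispaced nodes a degree-3 polynomial has vanishing fourth forward difference, so
  q(1) - 4·q(2) + 6·q(3) - 4·q(4) + q(5) = 0.
Substituting the known values and solving for q(4):
  -4·q(4) = 992
  q(4) = -248.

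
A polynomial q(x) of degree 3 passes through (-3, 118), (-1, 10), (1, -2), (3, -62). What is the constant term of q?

1

Write q(x) = ax^3 + bx^2 + cx + d. Substituting each data point gives a linear system:
  -27a + 9b - 3c + d = 118
  -a + b - c + d = 10
  a + b + c + d = -2
  27a + 9b + 3c + d = -62
Solving the system yields a = -3, b = 3, c = -3, d = 1.
So q(x) = -3x^3 + 3x^2 - 3x + 1.
The constant term is 1.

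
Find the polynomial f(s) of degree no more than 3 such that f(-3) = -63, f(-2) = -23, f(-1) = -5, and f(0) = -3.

Using the Lagrange interpolation formula with nodes -3, -2, -1, 0:
  L_0(s) = (s + 2)(s + 1)s / -6
  L_1(s) = (s + 3)(s + 1)s / 2
  L_2(s) = (s + 3)(s + 2)s / -2
  L_3(s) = (s + 3)(s + 2)(s + 1) / 6
Then f(s) = -63·L_0(s) - 23·L_1(s) - 5·L_2(s) - 3·L_3(s).
Expanding and collecting terms gives f(s) = s^3 - 5s^2 - 4s - 3.
Check: f(-3) = -63. ✓

f(s) = s^3 - 5s^2 - 4s - 3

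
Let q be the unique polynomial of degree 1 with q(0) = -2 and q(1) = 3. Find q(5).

Write q(s) = as + b. Substituting each data point gives a linear system:
  b = -2
  a + b = 3
Solving the system yields a = 5, b = -2.
So q(s) = 5s - 2.
Then q(5) = 23.

23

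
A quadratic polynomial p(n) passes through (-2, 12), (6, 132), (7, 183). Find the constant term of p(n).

Write p(n) = an^2 + bn + c. Substituting each data point gives a linear system:
  4a - 2b + c = 12
  36a + 6b + c = 132
  49a + 7b + c = 183
Solving the system yields a = 4, b = -1, c = -6.
So p(n) = 4n^2 - n - 6.
The constant term is -6.

-6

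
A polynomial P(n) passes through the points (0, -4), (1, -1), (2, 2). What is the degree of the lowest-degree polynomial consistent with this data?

Forward differences of the values at n = 0, 1, 2:
  P  : -4  -1  2
  Δ  : 3  3
  Δ^2: 0
The first differences are constant (3) and nonzero, while all higher differences vanish, so the minimal degree is 1.

1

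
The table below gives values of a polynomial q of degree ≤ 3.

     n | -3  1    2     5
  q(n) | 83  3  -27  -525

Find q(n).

q(n) = -4n^3 - 2n^2 + 4n + 5

Using the Lagrange interpolation formula with nodes -3, 1, 2, 5:
  L_0(n) = (n - 1)(n - 2)(n - 5) / -160
  L_1(n) = (n + 3)(n - 2)(n - 5) / 16
  L_2(n) = (n + 3)(n - 1)(n - 5) / -15
  L_3(n) = (n + 3)(n - 1)(n - 2) / 96
Then q(n) = 83·L_0(n) + 3·L_1(n) - 27·L_2(n) - 525·L_3(n).
Expanding and collecting terms gives q(n) = -4n^3 - 2n^2 + 4n + 5.
Check: q(5) = -525. ✓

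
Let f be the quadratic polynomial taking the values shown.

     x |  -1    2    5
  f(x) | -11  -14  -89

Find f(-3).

Write f(x) = ax^2 + bx + c. Substituting each data point gives a linear system:
  a - b + c = -11
  4a + 2b + c = -14
  25a + 5b + c = -89
Solving the system yields a = -4, b = 3, c = -4.
So f(x) = -4x^2 + 3x - 4.
Then f(-3) = -49.

-49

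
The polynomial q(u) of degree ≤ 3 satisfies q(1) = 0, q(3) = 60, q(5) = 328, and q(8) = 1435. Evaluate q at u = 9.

2064

Write q(u) = au^3 + bu^2 + cu + d. Substituting each data point gives a linear system:
  a + b + c + d = 0
  27a + 9b + 3c + d = 60
  125a + 25b + 5c + d = 328
  512a + 64b + 8c + d = 1435
Solving the system yields a = 3, b = -1, c = -5, d = 3.
So q(u) = 3u^3 - u^2 - 5u + 3.
Then q(9) = 2064.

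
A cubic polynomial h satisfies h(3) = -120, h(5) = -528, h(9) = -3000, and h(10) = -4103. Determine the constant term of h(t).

-3

Write h(t) = at^3 + bt^2 + ct + d. Substituting each data point gives a linear system:
  27a + 9b + 3c + d = -120
  125a + 25b + 5c + d = -528
  729a + 81b + 9c + d = -3000
  1000a + 100b + 10c + d = -4103
Solving the system yields a = -4, b = -1, c = 0, d = -3.
So h(t) = -4t^3 - t^2 - 3.
The constant term is -3.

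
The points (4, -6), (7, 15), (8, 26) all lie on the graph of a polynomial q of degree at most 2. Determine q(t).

Write q(t) = at^2 + bt + c. Substituting each data point gives a linear system:
  16a + 4b + c = -6
  49a + 7b + c = 15
  64a + 8b + c = 26
Solving the system yields a = 1, b = -4, c = -6.
So q(t) = t^2 - 4t - 6.
Check: q(7) = 15. ✓

q(t) = t^2 - 4t - 6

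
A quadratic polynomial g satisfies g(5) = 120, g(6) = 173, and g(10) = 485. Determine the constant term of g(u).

Write g(u) = au^2 + bu + c. Substituting each data point gives a linear system:
  25a + 5b + c = 120
  36a + 6b + c = 173
  100a + 10b + c = 485
Solving the system yields a = 5, b = -2, c = 5.
So g(u) = 5u^2 - 2u + 5.
The constant term is 5.

5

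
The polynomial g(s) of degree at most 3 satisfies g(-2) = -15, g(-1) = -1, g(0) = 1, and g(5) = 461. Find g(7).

1191

Write g(s) = as^3 + bs^2 + cs + d. Substituting each data point gives a linear system:
  -8a + 4b - 2c + d = -15
  -a + b - c + d = -1
  d = 1
  125a + 25b + 5c + d = 461
Solving the system yields a = 3, b = 3, c = 2, d = 1.
So g(s) = 3s^3 + 3s^2 + 2s + 1.
Then g(7) = 1191.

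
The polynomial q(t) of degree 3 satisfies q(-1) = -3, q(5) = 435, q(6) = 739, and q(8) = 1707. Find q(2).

27

Write q(t) = at^3 + bt^2 + ct + d. Substituting each data point gives a linear system:
  -a + b - c + d = -3
  125a + 25b + 5c + d = 435
  216a + 36b + 6c + d = 739
  512a + 64b + 8c + d = 1707
Solving the system yields a = 3, b = 3, c = -2, d = -5.
So q(t) = 3t³ + 3t² - 2t - 5.
Then q(2) = 27.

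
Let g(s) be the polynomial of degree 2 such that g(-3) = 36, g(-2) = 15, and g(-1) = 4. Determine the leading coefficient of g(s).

Write g(s) = as^2 + bs + c. Substituting each data point gives a linear system:
  9a - 3b + c = 36
  4a - 2b + c = 15
  a - b + c = 4
Solving the system yields a = 5, b = 4, c = 3.
So g(s) = 5s^2 + 4s + 3.
The leading coefficient is 5.

5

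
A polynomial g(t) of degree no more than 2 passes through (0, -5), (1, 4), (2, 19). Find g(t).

g(t) = 3t^2 + 6t - 5

Using the Lagrange interpolation formula with nodes 0, 1, 2:
  L_0(t) = (t - 1)(t - 2) / 2
  L_1(t) = t(t - 2) / -1
  L_2(t) = t(t - 1) / 2
Then g(t) = -5·L_0(t) + 4·L_1(t) + 19·L_2(t).
Expanding and collecting terms gives g(t) = 3t^2 + 6t - 5.
Check: g(1) = 4. ✓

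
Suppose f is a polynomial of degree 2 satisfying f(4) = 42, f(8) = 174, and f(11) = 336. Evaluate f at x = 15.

636

Using the Lagrange interpolation formula with nodes 4, 8, 11:
  L_0(x) = (x - 8)(x - 11) / 28
  L_1(x) = (x - 4)(x - 11) / -12
  L_2(x) = (x - 4)(x - 8) / 21
Then f(x) = 42·L_0(x) + 174·L_1(x) + 336·L_2(x).
Expanding and collecting terms gives f(x) = 3x^2 - 3x + 6.
Evaluating at x = 15: f(15) = 636.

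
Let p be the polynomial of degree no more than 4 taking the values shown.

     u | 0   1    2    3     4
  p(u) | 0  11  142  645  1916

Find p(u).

Using the Lagrange interpolation formula with nodes 0, 1, 2, 3, 4:
  L_0(u) = (u - 1)(u - 2)(u - 3)(u - 4) / 24
  L_1(u) = u(u - 2)(u - 3)(u - 4) / -6
  L_2(u) = u(u - 1)(u - 3)(u - 4) / 4
  L_3(u) = u(u - 1)(u - 2)(u - 4) / -6
  L_4(u) = u(u - 1)(u - 2)(u - 3) / 24
Then p(u) = 0·L_0(u) + 11·L_1(u) + 142·L_2(u) + 645·L_3(u) + 1916·L_4(u).
Expanding and collecting terms gives p(u) = 6u^4 + 6u^3 - u.
Check: p(0) = 0. ✓

p(u) = 6u^4 + 6u^3 - u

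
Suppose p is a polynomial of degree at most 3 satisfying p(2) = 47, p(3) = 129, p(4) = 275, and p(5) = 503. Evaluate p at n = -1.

Using the Lagrange interpolation formula with nodes 2, 3, 4, 5:
  L_0(n) = (n - 3)(n - 4)(n - 5) / -6
  L_1(n) = (n - 2)(n - 4)(n - 5) / 2
  L_2(n) = (n - 2)(n - 3)(n - 5) / -2
  L_3(n) = (n - 2)(n - 3)(n - 4) / 6
Then p(n) = 47·L_0(n) + 129·L_1(n) + 275·L_2(n) + 503·L_3(n).
Expanding and collecting terms gives p(n) = 3n³ + 5n² + 3.
Evaluating at n = -1: p(-1) = 5.

5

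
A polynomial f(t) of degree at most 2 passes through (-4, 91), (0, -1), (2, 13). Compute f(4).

Using the Lagrange interpolation formula with nodes -4, 0, 2:
  L_0(t) = t(t - 2) / 24
  L_1(t) = (t + 4)(t - 2) / -8
  L_2(t) = (t + 4)t / 12
Then f(t) = 91·L_0(t) - 1·L_1(t) + 13·L_2(t).
Expanding and collecting terms gives f(t) = 5t^2 - 3t - 1.
Evaluating at t = 4: f(4) = 67.

67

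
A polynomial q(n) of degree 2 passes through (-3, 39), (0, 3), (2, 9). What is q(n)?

Using the Lagrange interpolation formula with nodes -3, 0, 2:
  L_0(n) = n(n - 2) / 15
  L_1(n) = (n + 3)(n - 2) / -6
  L_2(n) = (n + 3)n / 10
Then q(n) = 39·L_0(n) + 3·L_1(n) + 9·L_2(n).
Expanding and collecting terms gives q(n) = 3n^2 - 3n + 3.
Check: q(2) = 9. ✓

q(n) = 3n^2 - 3n + 3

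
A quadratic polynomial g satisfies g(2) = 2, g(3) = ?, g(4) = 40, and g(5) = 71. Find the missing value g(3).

17

On equispaced nodes a degree-2 polynomial has vanishing third forward difference, so
  - g(2) + 3·g(3) - 3·g(4) + g(5) = 0.
Substituting the known values and solving for g(3):
  3·g(3) = 51
  g(3) = 17.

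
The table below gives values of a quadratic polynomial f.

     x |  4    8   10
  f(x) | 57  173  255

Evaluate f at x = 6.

107

Write f(x) = ax^2 + bx + c. Substituting each data point gives a linear system:
  16a + 4b + c = 57
  64a + 8b + c = 173
  100a + 10b + c = 255
Solving the system yields a = 2, b = 5, c = 5.
So f(x) = 2x^2 + 5x + 5.
Then f(6) = 107.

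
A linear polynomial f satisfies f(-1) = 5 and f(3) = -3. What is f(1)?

Write f(t) = at + b. Substituting each data point gives a linear system:
  -a + b = 5
  3a + b = -3
Solving the system yields a = -2, b = 3.
So f(t) = -2t + 3.
Then f(1) = 1.

1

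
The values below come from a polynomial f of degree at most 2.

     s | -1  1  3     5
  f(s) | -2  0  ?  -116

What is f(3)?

-38

On equispaced nodes a degree-2 polynomial has vanishing third forward difference, so
  - f(-1) + 3·f(1) - 3·f(3) + f(5) = 0.
Substituting the known values and solving for f(3):
  -3·f(3) = 114
  f(3) = -38.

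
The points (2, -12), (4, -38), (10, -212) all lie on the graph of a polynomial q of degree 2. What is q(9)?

Using the Lagrange interpolation formula with nodes 2, 4, 10:
  L_0(x) = (x - 4)(x - 10) / 16
  L_1(x) = (x - 2)(x - 10) / -12
  L_2(x) = (x - 2)(x - 4) / 48
Then q(x) = -12·L_0(x) - 38·L_1(x) - 212·L_2(x).
Expanding and collecting terms gives q(x) = -2x^2 - x - 2.
Evaluating at x = 9: q(9) = -173.

-173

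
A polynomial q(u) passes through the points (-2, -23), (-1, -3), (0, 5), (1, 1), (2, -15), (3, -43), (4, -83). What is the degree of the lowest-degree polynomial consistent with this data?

2

Forward differences of the values at u = -2, -1, 0, 1, 2, 3, 4:
  q  : -23  -3  5  1  -15  -43  -83
  Δ  : 20  8  -4  -16  -28  -40
  Δ^2: -12  -12  -12  -12  -12
  Δ^3: 0  0  0  0
  Δ^4: 0  0  0
  Δ^5: 0  0
  Δ^6: 0
The second differences are constant (-12) and nonzero, while all higher differences vanish, so the minimal degree is 2.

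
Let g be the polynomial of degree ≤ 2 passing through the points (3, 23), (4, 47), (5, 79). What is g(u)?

Write g(u) = au^2 + bu + c. Substituting each data point gives a linear system:
  9a + 3b + c = 23
  16a + 4b + c = 47
  25a + 5b + c = 79
Solving the system yields a = 4, b = -4, c = -1.
So g(u) = 4u^2 - 4u - 1.
Check: g(3) = 23. ✓

g(u) = 4u^2 - 4u - 1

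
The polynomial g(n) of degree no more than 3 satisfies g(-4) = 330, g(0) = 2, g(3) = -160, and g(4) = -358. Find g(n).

Write g(n) = an^3 + bn^2 + cn + d. Substituting each data point gives a linear system:
  -64a + 16b - 4c + d = 330
  d = 2
  27a + 9b + 3c + d = -160
  64a + 16b + 4c + d = -358
Solving the system yields a = -5, b = -1, c = -6, d = 2.
So g(n) = -5n^3 - n^2 - 6n + 2.
Check: g(0) = 2. ✓

g(n) = -5n^3 - n^2 - 6n + 2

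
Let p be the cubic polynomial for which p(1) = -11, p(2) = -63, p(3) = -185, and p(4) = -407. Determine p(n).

p(n) = -5n^3 - 5n^2 - 2n + 1

Write p(n) = an^3 + bn^2 + cn + d. Substituting each data point gives a linear system:
  a + b + c + d = -11
  8a + 4b + 2c + d = -63
  27a + 9b + 3c + d = -185
  64a + 16b + 4c + d = -407
Solving the system yields a = -5, b = -5, c = -2, d = 1.
So p(n) = -5n³ - 5n² - 2n + 1.
Check: p(1) = -11. ✓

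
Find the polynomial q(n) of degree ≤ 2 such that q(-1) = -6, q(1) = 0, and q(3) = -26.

Using the Lagrange interpolation formula with nodes -1, 1, 3:
  L_0(n) = (n - 1)(n - 3) / 8
  L_1(n) = (n + 1)(n - 3) / -4
  L_2(n) = (n + 1)(n - 1) / 8
Then q(n) = -6·L_0(n) + 0·L_1(n) - 26·L_2(n).
Expanding and collecting terms gives q(n) = -4n^2 + 3n + 1.
Check: q(-1) = -6. ✓

q(n) = -4n^2 + 3n + 1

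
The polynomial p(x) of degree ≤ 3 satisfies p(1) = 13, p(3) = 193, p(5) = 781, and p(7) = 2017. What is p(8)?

2953

Using the Lagrange interpolation formula with nodes 1, 3, 5, 7:
  L_0(x) = (x - 3)(x - 5)(x - 7) / -48
  L_1(x) = (x - 1)(x - 5)(x - 7) / 16
  L_2(x) = (x - 1)(x - 3)(x - 7) / -16
  L_3(x) = (x - 1)(x - 3)(x - 5) / 48
Then p(x) = 13·L_0(x) + 193·L_1(x) + 781·L_2(x) + 2017·L_3(x).
Expanding and collecting terms gives p(x) = 5x^3 + 6x^2 + x + 1.
Evaluating at x = 8: p(8) = 2953.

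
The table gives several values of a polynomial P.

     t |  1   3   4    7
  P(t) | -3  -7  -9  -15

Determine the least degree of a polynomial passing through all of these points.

1

Divided differences on the nodes 1, 3, 4, 7:
  order 0: -3  -7  -9  -15
  order 1: -2  -2  -2
  order 2: 0  0
  order 3: 0
The order-1 divided differences are all -2 (nonzero) and every higher order vanishes, so the data lies on a polynomial of degree exactly 1.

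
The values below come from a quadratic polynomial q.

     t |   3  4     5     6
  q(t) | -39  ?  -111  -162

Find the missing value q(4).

-70

The 3 known points determine the degree-2 polynomial uniquely.
Write q(t) = at^2 + bt + c. Substituting each data point gives a linear system:
  9a + 3b + c = -39
  25a + 5b + c = -111
  36a + 6b + c = -162
Solving the system yields a = -5, b = 4, c = -6.
So q(t) = -5t^2 + 4t - 6.
Then q(4) = -70.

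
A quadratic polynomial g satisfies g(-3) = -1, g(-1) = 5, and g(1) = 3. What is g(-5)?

Write g(n) = an^2 + bn + c. Substituting each data point gives a linear system:
  9a - 3b + c = -1
  a - b + c = 5
  a + b + c = 3
Solving the system yields a = -1, b = -1, c = 5.
So g(n) = -n² - n + 5.
Then g(-5) = -15.

-15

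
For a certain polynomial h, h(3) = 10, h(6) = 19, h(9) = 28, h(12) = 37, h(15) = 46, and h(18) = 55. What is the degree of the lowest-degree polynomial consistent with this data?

1

Forward differences of the values at n = 3, 6, 9, 12, 15, 18:
  h  : 10  19  28  37  46  55
  Δ  : 9  9  9  9  9
  Δ^2: 0  0  0  0
  Δ^3: 0  0  0
  Δ^4: 0  0
  Δ^5: 0
The first differences are constant (9) and nonzero, while all higher differences vanish, so the minimal degree is 1.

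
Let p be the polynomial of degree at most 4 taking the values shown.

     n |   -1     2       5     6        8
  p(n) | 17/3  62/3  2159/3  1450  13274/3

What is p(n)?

p(n) = n^4 + (1/3)n^3 + 3n^2 - 4n - 2

Write p(n) = an^4 + bn^3 + cn^2 + dn + e. Substituting each data point gives a linear system:
  a - b + c - d + e = 17/3
  16a + 8b + 4c + 2d + e = 62/3
  625a + 125b + 25c + 5d + e = 2159/3
  1296a + 216b + 36c + 6d + e = 1450
  4096a + 512b + 64c + 8d + e = 13274/3
Solving the system yields a = 1, b = 1/3, c = 3, d = -4, e = -2.
So p(n) = n⁴ + (1/3)n³ + 3n² - 4n - 2.
Check: p(6) = 1450. ✓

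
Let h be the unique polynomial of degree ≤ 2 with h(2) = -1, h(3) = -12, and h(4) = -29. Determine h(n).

h(n) = -3n^2 + 4n + 3

Using the Lagrange interpolation formula with nodes 2, 3, 4:
  L_0(n) = (n - 3)(n - 4) / 2
  L_1(n) = (n - 2)(n - 4) / -1
  L_2(n) = (n - 2)(n - 3) / 2
Then h(n) = -1·L_0(n) - 12·L_1(n) - 29·L_2(n).
Expanding and collecting terms gives h(n) = -3n^2 + 4n + 3.
Check: h(3) = -12. ✓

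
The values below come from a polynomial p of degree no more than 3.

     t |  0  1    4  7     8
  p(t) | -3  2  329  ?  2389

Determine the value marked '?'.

1628

The 4 known points determine the degree-3 polynomial uniquely.
Write p(t) = at^3 + bt^2 + ct + d. Substituting each data point gives a linear system:
  d = -3
  a + b + c + d = 2
  64a + 16b + 4c + d = 329
  512a + 64b + 8c + d = 2389
Solving the system yields a = 4, b = 6, c = -5, d = -3.
So p(t) = 4t^3 + 6t^2 - 5t - 3.
Then p(7) = 1628.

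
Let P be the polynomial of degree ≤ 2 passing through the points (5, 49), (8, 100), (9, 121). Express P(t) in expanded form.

P(t) = t^2 + 4t + 4

Using the Lagrange interpolation formula with nodes 5, 8, 9:
  L_0(t) = (t - 8)(t - 9) / 12
  L_1(t) = (t - 5)(t - 9) / -3
  L_2(t) = (t - 5)(t - 8) / 4
Then P(t) = 49·L_0(t) + 100·L_1(t) + 121·L_2(t).
Expanding and collecting terms gives P(t) = t^2 + 4t + 4.
Check: P(5) = 49. ✓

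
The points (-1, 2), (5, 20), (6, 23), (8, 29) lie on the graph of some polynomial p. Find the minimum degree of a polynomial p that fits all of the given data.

1

Divided differences on the nodes -1, 5, 6, 8:
  order 0: 2  20  23  29
  order 1: 3  3  3
  order 2: 0  0
  order 3: 0
The order-1 divided differences are all 3 (nonzero) and every higher order vanishes, so the data lies on a polynomial of degree exactly 1.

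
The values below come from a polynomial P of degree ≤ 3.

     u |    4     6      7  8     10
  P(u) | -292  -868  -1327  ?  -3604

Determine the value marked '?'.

-1924

The 4 known points determine the degree-3 polynomial uniquely.
Write P(u) = au^3 + bu^2 + cu + d. Substituting each data point gives a linear system:
  64a + 16b + 4c + d = -292
  216a + 36b + 6c + d = -868
  343a + 49b + 7c + d = -1327
  1000a + 100b + 10c + d = -3604
Solving the system yields a = -3, b = -6, c = 0, d = -4.
So P(u) = -3u^3 - 6u^2 - 4.
Then P(8) = -1924.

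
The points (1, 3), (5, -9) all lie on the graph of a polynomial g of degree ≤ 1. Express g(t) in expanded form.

Write g(t) = at + b. Substituting each data point gives a linear system:
  a + b = 3
  5a + b = -9
Solving the system yields a = -3, b = 6.
So g(t) = -3t + 6.
Check: g(5) = -9. ✓

g(t) = -3t + 6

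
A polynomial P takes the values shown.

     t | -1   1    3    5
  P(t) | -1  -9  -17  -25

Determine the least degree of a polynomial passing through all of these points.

1

Forward differences of the values at t = -1, 1, 3, 5:
  P  : -1  -9  -17  -25
  Δ  : -8  -8  -8
  Δ^2: 0  0
  Δ^3: 0
The first differences are constant (-8) and nonzero, while all higher differences vanish, so the minimal degree is 1.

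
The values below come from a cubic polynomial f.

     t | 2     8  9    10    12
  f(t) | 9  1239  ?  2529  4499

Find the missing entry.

1808

The 4 known points determine the degree-3 polynomial uniquely.
Write f(t) = at^3 + bt^2 + ct + d. Substituting each data point gives a linear system:
  8a + 4b + 2c + d = 9
  512a + 64b + 8c + d = 1239
  1000a + 100b + 10c + d = 2529
  1728a + 144b + 12c + d = 4499
Solving the system yields a = 3, b = -5, c = 3, d = -1.
So f(t) = 3t³ - 5t² + 3t - 1.
Then f(9) = 1808.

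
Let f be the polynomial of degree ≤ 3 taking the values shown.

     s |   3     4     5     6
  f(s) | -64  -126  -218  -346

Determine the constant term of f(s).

2

Write f(s) = as^3 + bs^2 + cs + d. Substituting each data point gives a linear system:
  27a + 9b + 3c + d = -64
  64a + 16b + 4c + d = -126
  125a + 25b + 5c + d = -218
  216a + 36b + 6c + d = -346
Solving the system yields a = -1, b = -3, c = -4, d = 2.
So f(s) = -s^3 - 3s^2 - 4s + 2.
The constant term is 2.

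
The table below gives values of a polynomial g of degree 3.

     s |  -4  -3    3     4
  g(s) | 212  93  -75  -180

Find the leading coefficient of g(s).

-3

Write g(s) = as^3 + bs^2 + cs + d. Substituting each data point gives a linear system:
  -64a + 16b - 4c + d = 212
  -27a + 9b - 3c + d = 93
  27a + 9b + 3c + d = -75
  64a + 16b + 4c + d = -180
Solving the system yields a = -3, b = 1, c = -1, d = 0.
So g(s) = -3s^3 + s^2 - s.
The leading coefficient is -3.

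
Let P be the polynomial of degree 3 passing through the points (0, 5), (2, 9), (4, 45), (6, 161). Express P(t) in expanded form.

P(t) = t^3 - 2t^2 + 2t + 5

Using the Lagrange interpolation formula with nodes 0, 2, 4, 6:
  L_0(t) = (t - 2)(t - 4)(t - 6) / -48
  L_1(t) = t(t - 4)(t - 6) / 16
  L_2(t) = t(t - 2)(t - 6) / -16
  L_3(t) = t(t - 2)(t - 4) / 48
Then P(t) = 5·L_0(t) + 9·L_1(t) + 45·L_2(t) + 161·L_3(t).
Expanding and collecting terms gives P(t) = t^3 - 2t^2 + 2t + 5.
Check: P(4) = 45. ✓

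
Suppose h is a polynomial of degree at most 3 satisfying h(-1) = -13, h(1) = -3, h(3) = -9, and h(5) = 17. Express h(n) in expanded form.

Write h(n) = an^3 + bn^2 + cn + d. Substituting each data point gives a linear system:
  -a + b - c + d = -13
  a + b + c + d = -3
  27a + 9b + 3c + d = -9
  125a + 25b + 5c + d = 17
Solving the system yields a = 1, b = -5, c = 4, d = -3.
So h(n) = n^3 - 5n^2 + 4n - 3.
Check: h(1) = -3. ✓

h(n) = n^3 - 5n^2 + 4n - 3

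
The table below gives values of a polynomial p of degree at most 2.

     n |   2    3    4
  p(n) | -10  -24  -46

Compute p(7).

Using the Lagrange interpolation formula with nodes 2, 3, 4:
  L_0(n) = (n - 3)(n - 4) / 2
  L_1(n) = (n - 2)(n - 4) / -1
  L_2(n) = (n - 2)(n - 3) / 2
Then p(n) = -10·L_0(n) - 24·L_1(n) - 46·L_2(n).
Expanding and collecting terms gives p(n) = -4n^2 + 6n - 6.
Evaluating at n = 7: p(7) = -160.

-160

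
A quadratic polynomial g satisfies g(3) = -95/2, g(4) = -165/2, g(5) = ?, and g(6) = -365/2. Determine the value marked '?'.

On equispaced nodes a degree-2 polynomial has vanishing third forward difference, so
  - g(3) + 3·g(4) - 3·g(5) + g(6) = 0.
Substituting the known values and solving for g(5):
  -3·g(5) = 765/2
  g(5) = -255/2.

-255/2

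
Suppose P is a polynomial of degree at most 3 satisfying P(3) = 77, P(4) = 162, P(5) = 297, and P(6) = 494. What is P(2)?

Write P(t) = at^3 + bt^2 + ct + d. Substituting each data point gives a linear system:
  27a + 9b + 3c + d = 77
  64a + 16b + 4c + d = 162
  125a + 25b + 5c + d = 297
  216a + 36b + 6c + d = 494
Solving the system yields a = 2, b = 1, c = 4, d = 2.
So P(t) = 2t^3 + t^2 + 4t + 2.
Then P(2) = 30.

30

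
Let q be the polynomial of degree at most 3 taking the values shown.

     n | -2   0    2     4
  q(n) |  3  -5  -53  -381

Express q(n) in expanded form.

q(n) = -5n^3 - 5n^2 + 6n - 5

Write q(n) = an^3 + bn^2 + cn + d. Substituting each data point gives a linear system:
  -8a + 4b - 2c + d = 3
  d = -5
  8a + 4b + 2c + d = -53
  64a + 16b + 4c + d = -381
Solving the system yields a = -5, b = -5, c = 6, d = -5.
So q(n) = -5n³ - 5n² + 6n - 5.
Check: q(2) = -53. ✓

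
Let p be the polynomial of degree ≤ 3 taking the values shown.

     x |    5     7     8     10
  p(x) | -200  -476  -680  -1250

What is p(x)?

Using the Lagrange interpolation formula with nodes 5, 7, 8, 10:
  L_0(x) = (x - 7)(x - 8)(x - 10) / -30
  L_1(x) = (x - 5)(x - 8)(x - 10) / 6
  L_2(x) = (x - 5)(x - 7)(x - 10) / -6
  L_3(x) = (x - 5)(x - 7)(x - 8) / 30
Then p(x) = -200·L_0(x) - 476·L_1(x) - 680·L_2(x) - 1250·L_3(x).
Expanding and collecting terms gives p(x) = -x³ - 2x² - 5x.
Check: p(8) = -680. ✓

p(x) = -x^3 - 2x^2 - 5x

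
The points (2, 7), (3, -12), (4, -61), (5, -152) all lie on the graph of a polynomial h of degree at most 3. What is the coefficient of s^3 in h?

-2

Write h(s) = as^3 + bs^2 + cs + d. Substituting each data point gives a linear system:
  8a + 4b + 2c + d = 7
  27a + 9b + 3c + d = -12
  64a + 16b + 4c + d = -61
  125a + 25b + 5c + d = -152
Solving the system yields a = -2, b = 3, c = 4, d = 3.
So h(s) = -2s³ + 3s² + 4s + 3.
The leading coefficient is -2.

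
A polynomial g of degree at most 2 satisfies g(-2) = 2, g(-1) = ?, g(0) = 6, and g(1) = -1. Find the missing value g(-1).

On equispaced nodes a degree-2 polynomial has vanishing third forward difference, so
  - g(-2) + 3·g(-1) - 3·g(0) + g(1) = 0.
Substituting the known values and solving for g(-1):
  3·g(-1) = 21
  g(-1) = 7.

7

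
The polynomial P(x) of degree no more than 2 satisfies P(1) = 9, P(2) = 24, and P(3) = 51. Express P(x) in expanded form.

P(x) = 6x^2 - 3x + 6

Write P(x) = ax^2 + bx + c. Substituting each data point gives a linear system:
  a + b + c = 9
  4a + 2b + c = 24
  9a + 3b + c = 51
Solving the system yields a = 6, b = -3, c = 6.
So P(x) = 6x^2 - 3x + 6.
Check: P(1) = 9. ✓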